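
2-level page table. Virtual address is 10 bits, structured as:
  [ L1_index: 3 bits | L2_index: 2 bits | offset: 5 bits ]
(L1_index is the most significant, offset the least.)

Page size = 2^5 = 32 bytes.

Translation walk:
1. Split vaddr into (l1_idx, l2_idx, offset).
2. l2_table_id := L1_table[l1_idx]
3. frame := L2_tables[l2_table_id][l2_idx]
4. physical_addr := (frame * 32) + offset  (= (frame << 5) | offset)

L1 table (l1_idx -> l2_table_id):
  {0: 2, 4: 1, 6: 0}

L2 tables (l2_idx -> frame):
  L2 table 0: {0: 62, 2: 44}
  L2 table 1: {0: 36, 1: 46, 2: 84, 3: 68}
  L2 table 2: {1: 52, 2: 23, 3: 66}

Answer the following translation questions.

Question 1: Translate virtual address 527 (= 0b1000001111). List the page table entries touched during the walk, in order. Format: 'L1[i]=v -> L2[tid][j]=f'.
Answer: L1[4]=1 -> L2[1][0]=36

Derivation:
vaddr = 527 = 0b1000001111
Split: l1_idx=4, l2_idx=0, offset=15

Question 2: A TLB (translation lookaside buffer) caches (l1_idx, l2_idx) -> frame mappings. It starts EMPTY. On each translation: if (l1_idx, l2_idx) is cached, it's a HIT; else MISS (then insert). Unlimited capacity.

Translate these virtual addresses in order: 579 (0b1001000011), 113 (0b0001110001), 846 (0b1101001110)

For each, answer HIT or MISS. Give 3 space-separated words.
Answer: MISS MISS MISS

Derivation:
vaddr=579: (4,2) not in TLB -> MISS, insert
vaddr=113: (0,3) not in TLB -> MISS, insert
vaddr=846: (6,2) not in TLB -> MISS, insert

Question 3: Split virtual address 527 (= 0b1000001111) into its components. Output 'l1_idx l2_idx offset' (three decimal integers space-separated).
Answer: 4 0 15

Derivation:
vaddr = 527 = 0b1000001111
  top 3 bits -> l1_idx = 4
  next 2 bits -> l2_idx = 0
  bottom 5 bits -> offset = 15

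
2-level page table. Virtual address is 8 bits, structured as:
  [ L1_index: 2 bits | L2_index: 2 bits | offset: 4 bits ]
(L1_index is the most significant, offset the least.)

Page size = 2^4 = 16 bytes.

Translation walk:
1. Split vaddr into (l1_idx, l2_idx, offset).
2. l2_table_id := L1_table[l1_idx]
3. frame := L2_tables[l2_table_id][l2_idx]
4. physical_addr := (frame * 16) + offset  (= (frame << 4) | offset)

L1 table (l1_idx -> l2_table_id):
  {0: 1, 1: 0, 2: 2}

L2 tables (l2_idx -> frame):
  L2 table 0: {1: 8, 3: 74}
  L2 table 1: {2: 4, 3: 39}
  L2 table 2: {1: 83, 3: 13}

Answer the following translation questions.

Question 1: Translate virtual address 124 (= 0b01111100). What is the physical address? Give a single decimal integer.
Answer: 1196

Derivation:
vaddr = 124 = 0b01111100
Split: l1_idx=1, l2_idx=3, offset=12
L1[1] = 0
L2[0][3] = 74
paddr = 74 * 16 + 12 = 1196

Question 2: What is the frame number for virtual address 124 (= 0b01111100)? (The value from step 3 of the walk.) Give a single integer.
Answer: 74

Derivation:
vaddr = 124: l1_idx=1, l2_idx=3
L1[1] = 0; L2[0][3] = 74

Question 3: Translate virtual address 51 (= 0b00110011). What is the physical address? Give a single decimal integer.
Answer: 627

Derivation:
vaddr = 51 = 0b00110011
Split: l1_idx=0, l2_idx=3, offset=3
L1[0] = 1
L2[1][3] = 39
paddr = 39 * 16 + 3 = 627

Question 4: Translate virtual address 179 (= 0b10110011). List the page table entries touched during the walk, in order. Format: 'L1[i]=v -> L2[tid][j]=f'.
Answer: L1[2]=2 -> L2[2][3]=13

Derivation:
vaddr = 179 = 0b10110011
Split: l1_idx=2, l2_idx=3, offset=3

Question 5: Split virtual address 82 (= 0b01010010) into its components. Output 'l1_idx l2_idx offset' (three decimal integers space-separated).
vaddr = 82 = 0b01010010
  top 2 bits -> l1_idx = 1
  next 2 bits -> l2_idx = 1
  bottom 4 bits -> offset = 2

Answer: 1 1 2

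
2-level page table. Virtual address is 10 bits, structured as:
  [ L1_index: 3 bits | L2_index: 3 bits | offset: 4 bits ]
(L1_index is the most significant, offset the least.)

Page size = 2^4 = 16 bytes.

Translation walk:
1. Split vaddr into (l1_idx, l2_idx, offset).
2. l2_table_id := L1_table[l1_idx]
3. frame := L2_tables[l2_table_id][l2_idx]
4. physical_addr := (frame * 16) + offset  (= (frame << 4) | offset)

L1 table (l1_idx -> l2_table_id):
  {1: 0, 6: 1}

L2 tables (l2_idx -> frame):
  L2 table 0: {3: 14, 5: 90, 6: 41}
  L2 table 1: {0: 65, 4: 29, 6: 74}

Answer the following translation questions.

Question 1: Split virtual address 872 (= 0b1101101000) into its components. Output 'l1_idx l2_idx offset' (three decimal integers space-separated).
Answer: 6 6 8

Derivation:
vaddr = 872 = 0b1101101000
  top 3 bits -> l1_idx = 6
  next 3 bits -> l2_idx = 6
  bottom 4 bits -> offset = 8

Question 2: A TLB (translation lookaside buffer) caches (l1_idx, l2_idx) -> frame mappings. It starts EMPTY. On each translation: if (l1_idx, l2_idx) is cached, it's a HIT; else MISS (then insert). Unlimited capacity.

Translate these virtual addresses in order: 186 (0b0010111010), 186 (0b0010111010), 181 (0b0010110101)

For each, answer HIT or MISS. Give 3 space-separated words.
Answer: MISS HIT HIT

Derivation:
vaddr=186: (1,3) not in TLB -> MISS, insert
vaddr=186: (1,3) in TLB -> HIT
vaddr=181: (1,3) in TLB -> HIT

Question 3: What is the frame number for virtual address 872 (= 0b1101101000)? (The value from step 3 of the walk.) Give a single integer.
vaddr = 872: l1_idx=6, l2_idx=6
L1[6] = 1; L2[1][6] = 74

Answer: 74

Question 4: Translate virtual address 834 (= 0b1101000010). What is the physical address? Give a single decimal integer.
vaddr = 834 = 0b1101000010
Split: l1_idx=6, l2_idx=4, offset=2
L1[6] = 1
L2[1][4] = 29
paddr = 29 * 16 + 2 = 466

Answer: 466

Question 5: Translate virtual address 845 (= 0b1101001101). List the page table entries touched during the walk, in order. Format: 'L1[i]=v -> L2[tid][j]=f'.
Answer: L1[6]=1 -> L2[1][4]=29

Derivation:
vaddr = 845 = 0b1101001101
Split: l1_idx=6, l2_idx=4, offset=13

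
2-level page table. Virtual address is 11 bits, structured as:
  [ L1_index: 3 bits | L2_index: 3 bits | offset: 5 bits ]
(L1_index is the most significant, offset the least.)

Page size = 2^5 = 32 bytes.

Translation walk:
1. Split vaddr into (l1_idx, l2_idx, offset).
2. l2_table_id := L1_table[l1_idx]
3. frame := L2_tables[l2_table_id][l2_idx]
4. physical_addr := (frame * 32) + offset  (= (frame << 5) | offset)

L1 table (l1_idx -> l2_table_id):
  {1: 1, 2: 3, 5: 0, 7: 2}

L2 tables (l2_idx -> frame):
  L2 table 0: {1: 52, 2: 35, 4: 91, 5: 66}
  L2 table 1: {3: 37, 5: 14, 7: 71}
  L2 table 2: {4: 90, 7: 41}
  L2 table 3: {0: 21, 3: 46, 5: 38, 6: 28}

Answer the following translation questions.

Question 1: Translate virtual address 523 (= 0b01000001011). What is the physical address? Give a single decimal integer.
vaddr = 523 = 0b01000001011
Split: l1_idx=2, l2_idx=0, offset=11
L1[2] = 3
L2[3][0] = 21
paddr = 21 * 32 + 11 = 683

Answer: 683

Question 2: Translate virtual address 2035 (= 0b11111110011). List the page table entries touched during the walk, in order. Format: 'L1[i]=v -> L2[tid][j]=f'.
vaddr = 2035 = 0b11111110011
Split: l1_idx=7, l2_idx=7, offset=19

Answer: L1[7]=2 -> L2[2][7]=41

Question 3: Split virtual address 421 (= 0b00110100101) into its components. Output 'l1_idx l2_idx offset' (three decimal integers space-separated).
Answer: 1 5 5

Derivation:
vaddr = 421 = 0b00110100101
  top 3 bits -> l1_idx = 1
  next 3 bits -> l2_idx = 5
  bottom 5 bits -> offset = 5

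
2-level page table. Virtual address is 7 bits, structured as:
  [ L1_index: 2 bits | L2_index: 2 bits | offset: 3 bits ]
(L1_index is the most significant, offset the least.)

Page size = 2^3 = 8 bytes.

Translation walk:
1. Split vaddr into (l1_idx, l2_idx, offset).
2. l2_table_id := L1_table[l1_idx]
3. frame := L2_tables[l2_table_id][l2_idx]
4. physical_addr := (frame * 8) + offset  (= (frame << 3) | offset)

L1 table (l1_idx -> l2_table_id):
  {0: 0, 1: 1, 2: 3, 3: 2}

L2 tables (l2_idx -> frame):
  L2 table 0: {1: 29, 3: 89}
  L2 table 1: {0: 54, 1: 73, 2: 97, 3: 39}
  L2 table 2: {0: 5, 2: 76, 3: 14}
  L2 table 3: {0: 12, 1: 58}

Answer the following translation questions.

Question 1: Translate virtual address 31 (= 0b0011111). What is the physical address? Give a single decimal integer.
Answer: 719

Derivation:
vaddr = 31 = 0b0011111
Split: l1_idx=0, l2_idx=3, offset=7
L1[0] = 0
L2[0][3] = 89
paddr = 89 * 8 + 7 = 719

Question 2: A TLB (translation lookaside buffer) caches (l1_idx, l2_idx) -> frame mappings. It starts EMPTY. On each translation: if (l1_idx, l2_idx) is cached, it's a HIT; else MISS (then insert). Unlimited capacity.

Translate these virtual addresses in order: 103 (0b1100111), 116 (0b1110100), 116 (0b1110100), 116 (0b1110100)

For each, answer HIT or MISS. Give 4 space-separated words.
vaddr=103: (3,0) not in TLB -> MISS, insert
vaddr=116: (3,2) not in TLB -> MISS, insert
vaddr=116: (3,2) in TLB -> HIT
vaddr=116: (3,2) in TLB -> HIT

Answer: MISS MISS HIT HIT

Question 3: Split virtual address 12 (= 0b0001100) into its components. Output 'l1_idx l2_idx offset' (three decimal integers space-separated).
vaddr = 12 = 0b0001100
  top 2 bits -> l1_idx = 0
  next 2 bits -> l2_idx = 1
  bottom 3 bits -> offset = 4

Answer: 0 1 4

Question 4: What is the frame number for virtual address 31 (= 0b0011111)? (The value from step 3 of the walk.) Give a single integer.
vaddr = 31: l1_idx=0, l2_idx=3
L1[0] = 0; L2[0][3] = 89

Answer: 89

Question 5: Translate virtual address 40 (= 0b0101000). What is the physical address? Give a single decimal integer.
vaddr = 40 = 0b0101000
Split: l1_idx=1, l2_idx=1, offset=0
L1[1] = 1
L2[1][1] = 73
paddr = 73 * 8 + 0 = 584

Answer: 584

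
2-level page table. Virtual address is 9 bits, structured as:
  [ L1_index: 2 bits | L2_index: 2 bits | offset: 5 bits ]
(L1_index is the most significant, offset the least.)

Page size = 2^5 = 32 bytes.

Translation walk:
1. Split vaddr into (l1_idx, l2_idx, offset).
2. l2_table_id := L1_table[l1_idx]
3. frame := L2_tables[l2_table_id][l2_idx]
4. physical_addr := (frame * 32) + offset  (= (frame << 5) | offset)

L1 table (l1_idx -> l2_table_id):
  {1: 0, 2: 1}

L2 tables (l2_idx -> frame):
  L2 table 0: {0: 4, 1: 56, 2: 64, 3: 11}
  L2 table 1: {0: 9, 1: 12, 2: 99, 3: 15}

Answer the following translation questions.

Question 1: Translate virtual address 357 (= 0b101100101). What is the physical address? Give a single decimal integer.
vaddr = 357 = 0b101100101
Split: l1_idx=2, l2_idx=3, offset=5
L1[2] = 1
L2[1][3] = 15
paddr = 15 * 32 + 5 = 485

Answer: 485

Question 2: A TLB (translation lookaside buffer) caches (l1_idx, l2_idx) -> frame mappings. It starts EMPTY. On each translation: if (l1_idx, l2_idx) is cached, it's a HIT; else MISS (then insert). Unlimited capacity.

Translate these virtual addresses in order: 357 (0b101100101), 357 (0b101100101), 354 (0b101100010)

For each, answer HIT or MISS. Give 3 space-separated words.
vaddr=357: (2,3) not in TLB -> MISS, insert
vaddr=357: (2,3) in TLB -> HIT
vaddr=354: (2,3) in TLB -> HIT

Answer: MISS HIT HIT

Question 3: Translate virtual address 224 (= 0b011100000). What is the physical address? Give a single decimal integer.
vaddr = 224 = 0b011100000
Split: l1_idx=1, l2_idx=3, offset=0
L1[1] = 0
L2[0][3] = 11
paddr = 11 * 32 + 0 = 352

Answer: 352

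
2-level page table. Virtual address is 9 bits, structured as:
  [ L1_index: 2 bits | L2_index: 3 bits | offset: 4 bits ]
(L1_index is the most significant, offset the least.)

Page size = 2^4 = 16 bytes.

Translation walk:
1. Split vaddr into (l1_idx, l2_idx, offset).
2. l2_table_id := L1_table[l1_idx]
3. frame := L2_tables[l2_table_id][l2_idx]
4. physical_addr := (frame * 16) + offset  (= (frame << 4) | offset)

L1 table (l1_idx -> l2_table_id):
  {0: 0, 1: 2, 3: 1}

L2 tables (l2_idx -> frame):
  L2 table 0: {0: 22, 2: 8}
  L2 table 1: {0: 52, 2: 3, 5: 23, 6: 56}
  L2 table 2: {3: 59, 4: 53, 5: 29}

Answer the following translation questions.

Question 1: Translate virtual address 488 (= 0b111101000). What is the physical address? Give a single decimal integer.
Answer: 904

Derivation:
vaddr = 488 = 0b111101000
Split: l1_idx=3, l2_idx=6, offset=8
L1[3] = 1
L2[1][6] = 56
paddr = 56 * 16 + 8 = 904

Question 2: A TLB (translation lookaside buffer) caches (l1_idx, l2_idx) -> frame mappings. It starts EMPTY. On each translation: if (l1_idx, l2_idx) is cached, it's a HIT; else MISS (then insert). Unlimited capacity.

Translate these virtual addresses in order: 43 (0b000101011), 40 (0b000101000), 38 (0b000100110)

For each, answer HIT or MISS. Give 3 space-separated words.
Answer: MISS HIT HIT

Derivation:
vaddr=43: (0,2) not in TLB -> MISS, insert
vaddr=40: (0,2) in TLB -> HIT
vaddr=38: (0,2) in TLB -> HIT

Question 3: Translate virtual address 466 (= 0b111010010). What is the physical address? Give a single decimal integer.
vaddr = 466 = 0b111010010
Split: l1_idx=3, l2_idx=5, offset=2
L1[3] = 1
L2[1][5] = 23
paddr = 23 * 16 + 2 = 370

Answer: 370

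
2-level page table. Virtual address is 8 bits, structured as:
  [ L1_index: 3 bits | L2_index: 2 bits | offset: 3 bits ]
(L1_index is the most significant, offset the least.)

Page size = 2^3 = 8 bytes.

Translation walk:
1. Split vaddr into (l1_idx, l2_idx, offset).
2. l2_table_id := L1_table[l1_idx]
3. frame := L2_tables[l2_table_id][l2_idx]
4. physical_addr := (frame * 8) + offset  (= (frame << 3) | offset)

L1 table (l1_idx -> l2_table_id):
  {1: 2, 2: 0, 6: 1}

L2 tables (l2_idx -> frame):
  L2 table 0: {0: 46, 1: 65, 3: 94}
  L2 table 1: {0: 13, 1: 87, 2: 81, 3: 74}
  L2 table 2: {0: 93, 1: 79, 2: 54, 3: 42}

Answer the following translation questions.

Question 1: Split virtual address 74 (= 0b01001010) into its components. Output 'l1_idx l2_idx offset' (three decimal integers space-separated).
Answer: 2 1 2

Derivation:
vaddr = 74 = 0b01001010
  top 3 bits -> l1_idx = 2
  next 2 bits -> l2_idx = 1
  bottom 3 bits -> offset = 2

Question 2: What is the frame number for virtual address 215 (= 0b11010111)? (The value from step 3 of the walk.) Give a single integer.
vaddr = 215: l1_idx=6, l2_idx=2
L1[6] = 1; L2[1][2] = 81

Answer: 81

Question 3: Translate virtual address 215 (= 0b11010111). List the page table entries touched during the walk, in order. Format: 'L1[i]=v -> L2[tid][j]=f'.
Answer: L1[6]=1 -> L2[1][2]=81

Derivation:
vaddr = 215 = 0b11010111
Split: l1_idx=6, l2_idx=2, offset=7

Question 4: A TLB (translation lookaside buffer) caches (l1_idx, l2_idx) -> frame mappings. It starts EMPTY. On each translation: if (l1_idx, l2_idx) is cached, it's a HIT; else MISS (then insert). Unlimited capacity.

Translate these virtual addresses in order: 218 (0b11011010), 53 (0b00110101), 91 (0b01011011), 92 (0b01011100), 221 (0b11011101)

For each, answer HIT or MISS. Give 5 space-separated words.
Answer: MISS MISS MISS HIT HIT

Derivation:
vaddr=218: (6,3) not in TLB -> MISS, insert
vaddr=53: (1,2) not in TLB -> MISS, insert
vaddr=91: (2,3) not in TLB -> MISS, insert
vaddr=92: (2,3) in TLB -> HIT
vaddr=221: (6,3) in TLB -> HIT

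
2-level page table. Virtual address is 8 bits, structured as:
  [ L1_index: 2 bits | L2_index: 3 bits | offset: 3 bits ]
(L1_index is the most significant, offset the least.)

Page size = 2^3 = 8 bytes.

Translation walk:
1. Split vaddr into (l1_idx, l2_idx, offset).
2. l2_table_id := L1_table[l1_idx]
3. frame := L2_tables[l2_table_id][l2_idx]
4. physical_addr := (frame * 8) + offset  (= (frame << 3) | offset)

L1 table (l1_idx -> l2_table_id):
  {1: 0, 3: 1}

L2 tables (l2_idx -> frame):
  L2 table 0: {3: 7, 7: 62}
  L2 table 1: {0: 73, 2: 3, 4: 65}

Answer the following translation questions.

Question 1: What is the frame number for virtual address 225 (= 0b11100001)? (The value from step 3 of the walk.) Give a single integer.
Answer: 65

Derivation:
vaddr = 225: l1_idx=3, l2_idx=4
L1[3] = 1; L2[1][4] = 65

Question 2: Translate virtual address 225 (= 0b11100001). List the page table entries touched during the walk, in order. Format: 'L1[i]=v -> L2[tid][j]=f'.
Answer: L1[3]=1 -> L2[1][4]=65

Derivation:
vaddr = 225 = 0b11100001
Split: l1_idx=3, l2_idx=4, offset=1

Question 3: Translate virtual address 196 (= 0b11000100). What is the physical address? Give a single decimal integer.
vaddr = 196 = 0b11000100
Split: l1_idx=3, l2_idx=0, offset=4
L1[3] = 1
L2[1][0] = 73
paddr = 73 * 8 + 4 = 588

Answer: 588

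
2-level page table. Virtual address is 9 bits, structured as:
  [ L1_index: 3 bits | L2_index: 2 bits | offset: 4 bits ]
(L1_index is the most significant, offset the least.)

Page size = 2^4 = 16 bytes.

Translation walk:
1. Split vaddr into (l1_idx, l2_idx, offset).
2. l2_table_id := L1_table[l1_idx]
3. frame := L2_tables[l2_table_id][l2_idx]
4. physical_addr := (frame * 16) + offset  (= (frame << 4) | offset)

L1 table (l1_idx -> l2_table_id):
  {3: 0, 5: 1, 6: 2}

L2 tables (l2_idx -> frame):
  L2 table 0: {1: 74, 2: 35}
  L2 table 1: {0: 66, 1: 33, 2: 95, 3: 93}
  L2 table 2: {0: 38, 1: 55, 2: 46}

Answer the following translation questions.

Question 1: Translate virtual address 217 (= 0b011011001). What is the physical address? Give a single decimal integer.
Answer: 1193

Derivation:
vaddr = 217 = 0b011011001
Split: l1_idx=3, l2_idx=1, offset=9
L1[3] = 0
L2[0][1] = 74
paddr = 74 * 16 + 9 = 1193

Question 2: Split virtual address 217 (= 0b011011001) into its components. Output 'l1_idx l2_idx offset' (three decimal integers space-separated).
Answer: 3 1 9

Derivation:
vaddr = 217 = 0b011011001
  top 3 bits -> l1_idx = 3
  next 2 bits -> l2_idx = 1
  bottom 4 bits -> offset = 9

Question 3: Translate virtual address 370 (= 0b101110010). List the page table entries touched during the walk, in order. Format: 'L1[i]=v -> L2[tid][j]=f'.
Answer: L1[5]=1 -> L2[1][3]=93

Derivation:
vaddr = 370 = 0b101110010
Split: l1_idx=5, l2_idx=3, offset=2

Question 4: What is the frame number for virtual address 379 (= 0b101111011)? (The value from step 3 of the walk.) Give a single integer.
Answer: 93

Derivation:
vaddr = 379: l1_idx=5, l2_idx=3
L1[5] = 1; L2[1][3] = 93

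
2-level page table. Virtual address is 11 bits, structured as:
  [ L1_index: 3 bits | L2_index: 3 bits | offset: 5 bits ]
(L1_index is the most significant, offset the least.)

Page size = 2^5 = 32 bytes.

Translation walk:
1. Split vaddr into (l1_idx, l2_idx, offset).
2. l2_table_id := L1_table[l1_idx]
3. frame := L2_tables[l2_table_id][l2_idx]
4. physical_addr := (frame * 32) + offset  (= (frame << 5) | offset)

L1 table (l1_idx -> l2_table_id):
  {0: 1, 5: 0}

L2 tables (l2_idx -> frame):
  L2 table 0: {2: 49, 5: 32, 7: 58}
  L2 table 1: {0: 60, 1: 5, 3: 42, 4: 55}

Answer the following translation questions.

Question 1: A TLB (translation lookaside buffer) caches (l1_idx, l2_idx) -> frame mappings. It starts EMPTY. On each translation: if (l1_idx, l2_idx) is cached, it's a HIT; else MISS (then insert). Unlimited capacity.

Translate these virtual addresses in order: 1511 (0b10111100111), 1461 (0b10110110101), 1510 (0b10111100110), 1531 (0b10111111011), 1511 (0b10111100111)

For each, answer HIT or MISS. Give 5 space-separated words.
Answer: MISS MISS HIT HIT HIT

Derivation:
vaddr=1511: (5,7) not in TLB -> MISS, insert
vaddr=1461: (5,5) not in TLB -> MISS, insert
vaddr=1510: (5,7) in TLB -> HIT
vaddr=1531: (5,7) in TLB -> HIT
vaddr=1511: (5,7) in TLB -> HIT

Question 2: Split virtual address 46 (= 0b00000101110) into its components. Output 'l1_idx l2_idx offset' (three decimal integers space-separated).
Answer: 0 1 14

Derivation:
vaddr = 46 = 0b00000101110
  top 3 bits -> l1_idx = 0
  next 3 bits -> l2_idx = 1
  bottom 5 bits -> offset = 14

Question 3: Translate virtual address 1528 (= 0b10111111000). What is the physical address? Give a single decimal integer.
vaddr = 1528 = 0b10111111000
Split: l1_idx=5, l2_idx=7, offset=24
L1[5] = 0
L2[0][7] = 58
paddr = 58 * 32 + 24 = 1880

Answer: 1880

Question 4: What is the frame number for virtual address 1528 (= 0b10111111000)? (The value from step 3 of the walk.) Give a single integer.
vaddr = 1528: l1_idx=5, l2_idx=7
L1[5] = 0; L2[0][7] = 58

Answer: 58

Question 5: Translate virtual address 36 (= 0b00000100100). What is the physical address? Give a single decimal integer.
Answer: 164

Derivation:
vaddr = 36 = 0b00000100100
Split: l1_idx=0, l2_idx=1, offset=4
L1[0] = 1
L2[1][1] = 5
paddr = 5 * 32 + 4 = 164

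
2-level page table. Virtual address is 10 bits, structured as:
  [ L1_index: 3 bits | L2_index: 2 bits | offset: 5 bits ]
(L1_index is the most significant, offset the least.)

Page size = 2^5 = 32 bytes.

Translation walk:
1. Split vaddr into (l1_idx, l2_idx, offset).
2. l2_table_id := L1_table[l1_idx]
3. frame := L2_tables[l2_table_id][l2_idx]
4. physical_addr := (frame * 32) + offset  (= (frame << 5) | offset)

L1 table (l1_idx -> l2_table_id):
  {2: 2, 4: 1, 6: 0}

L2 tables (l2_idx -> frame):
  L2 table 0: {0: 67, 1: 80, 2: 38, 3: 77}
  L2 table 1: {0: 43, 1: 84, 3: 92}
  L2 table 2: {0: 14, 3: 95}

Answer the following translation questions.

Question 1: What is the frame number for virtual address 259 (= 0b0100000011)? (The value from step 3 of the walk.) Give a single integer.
Answer: 14

Derivation:
vaddr = 259: l1_idx=2, l2_idx=0
L1[2] = 2; L2[2][0] = 14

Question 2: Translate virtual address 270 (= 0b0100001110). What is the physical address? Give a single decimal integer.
Answer: 462

Derivation:
vaddr = 270 = 0b0100001110
Split: l1_idx=2, l2_idx=0, offset=14
L1[2] = 2
L2[2][0] = 14
paddr = 14 * 32 + 14 = 462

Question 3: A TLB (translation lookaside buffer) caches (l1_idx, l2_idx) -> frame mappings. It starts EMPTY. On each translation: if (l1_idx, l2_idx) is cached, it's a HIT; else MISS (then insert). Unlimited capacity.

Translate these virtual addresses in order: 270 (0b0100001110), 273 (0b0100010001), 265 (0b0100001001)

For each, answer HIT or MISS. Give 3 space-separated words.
vaddr=270: (2,0) not in TLB -> MISS, insert
vaddr=273: (2,0) in TLB -> HIT
vaddr=265: (2,0) in TLB -> HIT

Answer: MISS HIT HIT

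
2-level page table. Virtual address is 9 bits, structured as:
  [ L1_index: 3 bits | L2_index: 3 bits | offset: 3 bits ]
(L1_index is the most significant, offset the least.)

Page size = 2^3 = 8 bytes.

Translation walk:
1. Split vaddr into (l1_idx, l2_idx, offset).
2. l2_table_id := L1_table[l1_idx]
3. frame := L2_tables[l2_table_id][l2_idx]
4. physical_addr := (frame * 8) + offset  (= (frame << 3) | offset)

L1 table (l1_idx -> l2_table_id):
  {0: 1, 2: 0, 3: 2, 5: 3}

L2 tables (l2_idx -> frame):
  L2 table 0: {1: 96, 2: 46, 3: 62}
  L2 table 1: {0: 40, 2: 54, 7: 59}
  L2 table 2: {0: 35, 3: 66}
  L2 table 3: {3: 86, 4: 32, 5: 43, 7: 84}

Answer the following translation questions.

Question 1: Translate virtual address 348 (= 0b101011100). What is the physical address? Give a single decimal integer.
vaddr = 348 = 0b101011100
Split: l1_idx=5, l2_idx=3, offset=4
L1[5] = 3
L2[3][3] = 86
paddr = 86 * 8 + 4 = 692

Answer: 692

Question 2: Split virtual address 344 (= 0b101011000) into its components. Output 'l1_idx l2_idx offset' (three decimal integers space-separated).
vaddr = 344 = 0b101011000
  top 3 bits -> l1_idx = 5
  next 3 bits -> l2_idx = 3
  bottom 3 bits -> offset = 0

Answer: 5 3 0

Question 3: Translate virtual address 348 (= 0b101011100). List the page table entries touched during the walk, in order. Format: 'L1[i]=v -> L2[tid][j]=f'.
Answer: L1[5]=3 -> L2[3][3]=86

Derivation:
vaddr = 348 = 0b101011100
Split: l1_idx=5, l2_idx=3, offset=4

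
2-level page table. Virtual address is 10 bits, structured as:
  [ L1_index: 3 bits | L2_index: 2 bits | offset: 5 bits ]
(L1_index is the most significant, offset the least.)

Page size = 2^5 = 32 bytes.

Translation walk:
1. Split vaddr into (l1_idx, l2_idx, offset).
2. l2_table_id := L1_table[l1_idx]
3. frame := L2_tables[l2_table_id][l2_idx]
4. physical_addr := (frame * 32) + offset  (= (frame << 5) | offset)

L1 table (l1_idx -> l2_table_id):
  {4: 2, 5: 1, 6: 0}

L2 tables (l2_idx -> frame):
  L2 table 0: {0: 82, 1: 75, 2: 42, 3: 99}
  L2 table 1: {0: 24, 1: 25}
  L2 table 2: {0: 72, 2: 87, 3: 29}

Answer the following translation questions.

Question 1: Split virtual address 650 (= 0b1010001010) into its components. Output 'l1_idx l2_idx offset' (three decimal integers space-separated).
Answer: 5 0 10

Derivation:
vaddr = 650 = 0b1010001010
  top 3 bits -> l1_idx = 5
  next 2 bits -> l2_idx = 0
  bottom 5 bits -> offset = 10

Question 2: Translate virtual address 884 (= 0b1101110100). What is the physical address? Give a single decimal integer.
Answer: 3188

Derivation:
vaddr = 884 = 0b1101110100
Split: l1_idx=6, l2_idx=3, offset=20
L1[6] = 0
L2[0][3] = 99
paddr = 99 * 32 + 20 = 3188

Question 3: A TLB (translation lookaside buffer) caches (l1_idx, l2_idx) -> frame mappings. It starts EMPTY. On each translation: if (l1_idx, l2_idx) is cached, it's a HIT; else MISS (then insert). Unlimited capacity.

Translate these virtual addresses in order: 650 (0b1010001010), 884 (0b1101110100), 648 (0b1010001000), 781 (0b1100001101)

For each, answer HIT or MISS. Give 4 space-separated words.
Answer: MISS MISS HIT MISS

Derivation:
vaddr=650: (5,0) not in TLB -> MISS, insert
vaddr=884: (6,3) not in TLB -> MISS, insert
vaddr=648: (5,0) in TLB -> HIT
vaddr=781: (6,0) not in TLB -> MISS, insert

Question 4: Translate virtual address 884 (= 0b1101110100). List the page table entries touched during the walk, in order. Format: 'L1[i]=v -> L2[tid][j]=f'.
vaddr = 884 = 0b1101110100
Split: l1_idx=6, l2_idx=3, offset=20

Answer: L1[6]=0 -> L2[0][3]=99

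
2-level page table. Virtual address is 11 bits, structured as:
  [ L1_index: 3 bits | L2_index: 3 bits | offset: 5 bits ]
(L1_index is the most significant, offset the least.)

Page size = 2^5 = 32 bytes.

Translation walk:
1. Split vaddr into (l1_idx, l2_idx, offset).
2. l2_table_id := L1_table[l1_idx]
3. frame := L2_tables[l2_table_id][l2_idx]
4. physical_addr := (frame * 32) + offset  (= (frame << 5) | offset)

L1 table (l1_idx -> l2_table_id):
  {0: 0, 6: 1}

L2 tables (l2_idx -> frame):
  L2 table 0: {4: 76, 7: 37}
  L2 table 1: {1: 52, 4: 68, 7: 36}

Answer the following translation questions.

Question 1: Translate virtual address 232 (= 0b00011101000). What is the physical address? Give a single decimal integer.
vaddr = 232 = 0b00011101000
Split: l1_idx=0, l2_idx=7, offset=8
L1[0] = 0
L2[0][7] = 37
paddr = 37 * 32 + 8 = 1192

Answer: 1192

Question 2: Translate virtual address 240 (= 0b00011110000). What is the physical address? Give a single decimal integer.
Answer: 1200

Derivation:
vaddr = 240 = 0b00011110000
Split: l1_idx=0, l2_idx=7, offset=16
L1[0] = 0
L2[0][7] = 37
paddr = 37 * 32 + 16 = 1200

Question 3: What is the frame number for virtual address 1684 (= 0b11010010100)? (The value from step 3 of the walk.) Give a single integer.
Answer: 68

Derivation:
vaddr = 1684: l1_idx=6, l2_idx=4
L1[6] = 1; L2[1][4] = 68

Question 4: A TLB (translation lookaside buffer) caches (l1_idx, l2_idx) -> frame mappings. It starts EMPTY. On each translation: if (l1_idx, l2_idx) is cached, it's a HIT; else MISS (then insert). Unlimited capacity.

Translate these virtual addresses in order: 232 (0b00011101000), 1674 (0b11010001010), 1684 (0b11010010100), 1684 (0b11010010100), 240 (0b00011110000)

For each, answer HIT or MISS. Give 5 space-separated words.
Answer: MISS MISS HIT HIT HIT

Derivation:
vaddr=232: (0,7) not in TLB -> MISS, insert
vaddr=1674: (6,4) not in TLB -> MISS, insert
vaddr=1684: (6,4) in TLB -> HIT
vaddr=1684: (6,4) in TLB -> HIT
vaddr=240: (0,7) in TLB -> HIT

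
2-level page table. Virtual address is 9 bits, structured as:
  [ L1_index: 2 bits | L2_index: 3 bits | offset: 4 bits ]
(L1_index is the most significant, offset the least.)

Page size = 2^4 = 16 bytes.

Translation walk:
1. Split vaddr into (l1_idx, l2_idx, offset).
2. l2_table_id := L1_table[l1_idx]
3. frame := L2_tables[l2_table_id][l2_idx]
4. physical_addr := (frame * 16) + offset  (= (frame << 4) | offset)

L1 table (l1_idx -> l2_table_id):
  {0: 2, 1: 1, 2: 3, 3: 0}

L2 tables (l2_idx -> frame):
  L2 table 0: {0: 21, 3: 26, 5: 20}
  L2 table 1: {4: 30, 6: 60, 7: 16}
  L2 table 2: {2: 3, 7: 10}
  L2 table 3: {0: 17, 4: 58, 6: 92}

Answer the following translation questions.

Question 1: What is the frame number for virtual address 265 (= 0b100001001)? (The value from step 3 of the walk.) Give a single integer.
Answer: 17

Derivation:
vaddr = 265: l1_idx=2, l2_idx=0
L1[2] = 3; L2[3][0] = 17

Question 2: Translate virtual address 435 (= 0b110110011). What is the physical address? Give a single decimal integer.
Answer: 419

Derivation:
vaddr = 435 = 0b110110011
Split: l1_idx=3, l2_idx=3, offset=3
L1[3] = 0
L2[0][3] = 26
paddr = 26 * 16 + 3 = 419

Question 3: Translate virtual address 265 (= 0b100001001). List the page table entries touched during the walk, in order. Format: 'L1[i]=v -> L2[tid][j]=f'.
Answer: L1[2]=3 -> L2[3][0]=17

Derivation:
vaddr = 265 = 0b100001001
Split: l1_idx=2, l2_idx=0, offset=9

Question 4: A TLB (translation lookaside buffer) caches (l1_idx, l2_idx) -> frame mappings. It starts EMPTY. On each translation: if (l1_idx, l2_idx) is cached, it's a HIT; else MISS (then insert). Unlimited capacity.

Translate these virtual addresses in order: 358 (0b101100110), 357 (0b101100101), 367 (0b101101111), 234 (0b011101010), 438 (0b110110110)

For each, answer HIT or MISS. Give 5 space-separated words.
vaddr=358: (2,6) not in TLB -> MISS, insert
vaddr=357: (2,6) in TLB -> HIT
vaddr=367: (2,6) in TLB -> HIT
vaddr=234: (1,6) not in TLB -> MISS, insert
vaddr=438: (3,3) not in TLB -> MISS, insert

Answer: MISS HIT HIT MISS MISS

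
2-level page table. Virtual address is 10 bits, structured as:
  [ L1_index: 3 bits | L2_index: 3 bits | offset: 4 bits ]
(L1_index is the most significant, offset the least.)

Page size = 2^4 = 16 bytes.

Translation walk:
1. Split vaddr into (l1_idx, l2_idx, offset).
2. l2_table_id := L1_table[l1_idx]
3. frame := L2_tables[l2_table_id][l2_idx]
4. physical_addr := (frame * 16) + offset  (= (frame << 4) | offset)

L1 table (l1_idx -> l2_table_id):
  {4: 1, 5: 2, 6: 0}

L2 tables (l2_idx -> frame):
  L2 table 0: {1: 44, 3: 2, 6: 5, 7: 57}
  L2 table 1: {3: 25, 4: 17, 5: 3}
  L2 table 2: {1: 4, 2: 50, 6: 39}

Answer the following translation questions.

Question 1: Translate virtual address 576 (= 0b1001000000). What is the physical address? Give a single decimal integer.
vaddr = 576 = 0b1001000000
Split: l1_idx=4, l2_idx=4, offset=0
L1[4] = 1
L2[1][4] = 17
paddr = 17 * 16 + 0 = 272

Answer: 272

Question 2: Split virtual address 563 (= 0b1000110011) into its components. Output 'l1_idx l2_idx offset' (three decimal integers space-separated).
Answer: 4 3 3

Derivation:
vaddr = 563 = 0b1000110011
  top 3 bits -> l1_idx = 4
  next 3 bits -> l2_idx = 3
  bottom 4 bits -> offset = 3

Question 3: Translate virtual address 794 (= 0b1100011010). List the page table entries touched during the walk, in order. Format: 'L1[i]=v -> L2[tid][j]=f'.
vaddr = 794 = 0b1100011010
Split: l1_idx=6, l2_idx=1, offset=10

Answer: L1[6]=0 -> L2[0][1]=44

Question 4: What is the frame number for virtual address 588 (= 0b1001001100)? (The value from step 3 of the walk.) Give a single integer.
vaddr = 588: l1_idx=4, l2_idx=4
L1[4] = 1; L2[1][4] = 17

Answer: 17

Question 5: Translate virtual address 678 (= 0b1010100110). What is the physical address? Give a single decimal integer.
vaddr = 678 = 0b1010100110
Split: l1_idx=5, l2_idx=2, offset=6
L1[5] = 2
L2[2][2] = 50
paddr = 50 * 16 + 6 = 806

Answer: 806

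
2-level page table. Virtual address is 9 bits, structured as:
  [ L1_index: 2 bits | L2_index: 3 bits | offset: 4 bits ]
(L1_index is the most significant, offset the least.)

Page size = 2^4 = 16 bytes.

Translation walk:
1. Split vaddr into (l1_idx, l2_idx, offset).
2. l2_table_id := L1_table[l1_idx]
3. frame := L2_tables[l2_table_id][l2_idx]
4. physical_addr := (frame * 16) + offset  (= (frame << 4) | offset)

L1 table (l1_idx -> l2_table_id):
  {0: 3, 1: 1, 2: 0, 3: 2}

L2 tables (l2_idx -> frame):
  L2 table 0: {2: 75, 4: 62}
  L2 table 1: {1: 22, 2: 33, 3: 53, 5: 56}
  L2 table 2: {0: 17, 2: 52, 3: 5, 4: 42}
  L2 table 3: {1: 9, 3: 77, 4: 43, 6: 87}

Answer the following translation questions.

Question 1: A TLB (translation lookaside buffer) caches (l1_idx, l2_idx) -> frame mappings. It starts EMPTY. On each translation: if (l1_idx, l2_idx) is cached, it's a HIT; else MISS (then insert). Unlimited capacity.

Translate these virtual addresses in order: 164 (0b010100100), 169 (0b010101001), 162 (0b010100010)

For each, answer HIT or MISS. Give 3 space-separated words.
Answer: MISS HIT HIT

Derivation:
vaddr=164: (1,2) not in TLB -> MISS, insert
vaddr=169: (1,2) in TLB -> HIT
vaddr=162: (1,2) in TLB -> HIT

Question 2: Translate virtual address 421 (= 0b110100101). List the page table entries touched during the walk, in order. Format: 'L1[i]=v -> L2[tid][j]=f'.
vaddr = 421 = 0b110100101
Split: l1_idx=3, l2_idx=2, offset=5

Answer: L1[3]=2 -> L2[2][2]=52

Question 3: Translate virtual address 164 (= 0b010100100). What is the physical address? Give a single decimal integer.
vaddr = 164 = 0b010100100
Split: l1_idx=1, l2_idx=2, offset=4
L1[1] = 1
L2[1][2] = 33
paddr = 33 * 16 + 4 = 532

Answer: 532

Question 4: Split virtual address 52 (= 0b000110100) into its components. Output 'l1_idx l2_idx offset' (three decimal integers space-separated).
vaddr = 52 = 0b000110100
  top 2 bits -> l1_idx = 0
  next 3 bits -> l2_idx = 3
  bottom 4 bits -> offset = 4

Answer: 0 3 4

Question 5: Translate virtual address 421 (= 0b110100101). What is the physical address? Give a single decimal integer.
vaddr = 421 = 0b110100101
Split: l1_idx=3, l2_idx=2, offset=5
L1[3] = 2
L2[2][2] = 52
paddr = 52 * 16 + 5 = 837

Answer: 837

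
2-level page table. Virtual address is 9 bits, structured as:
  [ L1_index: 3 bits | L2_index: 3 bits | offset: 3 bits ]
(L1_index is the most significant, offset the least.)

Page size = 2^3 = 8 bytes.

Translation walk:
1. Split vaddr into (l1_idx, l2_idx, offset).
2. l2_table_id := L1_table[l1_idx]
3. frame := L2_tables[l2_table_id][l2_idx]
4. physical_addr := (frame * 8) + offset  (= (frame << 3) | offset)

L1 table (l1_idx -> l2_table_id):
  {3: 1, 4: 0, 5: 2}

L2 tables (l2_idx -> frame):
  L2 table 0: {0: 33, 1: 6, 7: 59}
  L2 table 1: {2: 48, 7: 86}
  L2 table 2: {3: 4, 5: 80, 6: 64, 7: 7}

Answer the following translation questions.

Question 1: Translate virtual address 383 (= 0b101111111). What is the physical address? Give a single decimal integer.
vaddr = 383 = 0b101111111
Split: l1_idx=5, l2_idx=7, offset=7
L1[5] = 2
L2[2][7] = 7
paddr = 7 * 8 + 7 = 63

Answer: 63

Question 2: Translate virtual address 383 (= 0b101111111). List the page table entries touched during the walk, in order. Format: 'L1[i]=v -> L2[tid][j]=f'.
Answer: L1[5]=2 -> L2[2][7]=7

Derivation:
vaddr = 383 = 0b101111111
Split: l1_idx=5, l2_idx=7, offset=7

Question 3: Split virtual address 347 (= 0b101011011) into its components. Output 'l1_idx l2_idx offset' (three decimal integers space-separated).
Answer: 5 3 3

Derivation:
vaddr = 347 = 0b101011011
  top 3 bits -> l1_idx = 5
  next 3 bits -> l2_idx = 3
  bottom 3 bits -> offset = 3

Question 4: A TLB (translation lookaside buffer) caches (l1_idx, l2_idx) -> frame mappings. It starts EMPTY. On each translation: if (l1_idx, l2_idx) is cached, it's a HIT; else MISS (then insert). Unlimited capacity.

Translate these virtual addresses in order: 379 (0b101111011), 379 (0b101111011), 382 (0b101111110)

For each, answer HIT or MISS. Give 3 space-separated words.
Answer: MISS HIT HIT

Derivation:
vaddr=379: (5,7) not in TLB -> MISS, insert
vaddr=379: (5,7) in TLB -> HIT
vaddr=382: (5,7) in TLB -> HIT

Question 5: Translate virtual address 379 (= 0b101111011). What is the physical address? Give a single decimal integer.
vaddr = 379 = 0b101111011
Split: l1_idx=5, l2_idx=7, offset=3
L1[5] = 2
L2[2][7] = 7
paddr = 7 * 8 + 3 = 59

Answer: 59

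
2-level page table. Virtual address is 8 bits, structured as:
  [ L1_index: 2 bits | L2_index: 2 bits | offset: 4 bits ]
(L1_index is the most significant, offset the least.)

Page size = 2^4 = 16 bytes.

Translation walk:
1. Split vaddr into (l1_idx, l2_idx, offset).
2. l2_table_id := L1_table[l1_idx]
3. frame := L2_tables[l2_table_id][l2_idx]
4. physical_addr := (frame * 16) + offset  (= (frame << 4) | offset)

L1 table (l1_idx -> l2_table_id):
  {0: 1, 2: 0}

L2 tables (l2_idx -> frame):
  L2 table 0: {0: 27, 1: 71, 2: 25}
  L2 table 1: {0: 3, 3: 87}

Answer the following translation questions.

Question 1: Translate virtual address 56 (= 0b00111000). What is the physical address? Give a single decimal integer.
Answer: 1400

Derivation:
vaddr = 56 = 0b00111000
Split: l1_idx=0, l2_idx=3, offset=8
L1[0] = 1
L2[1][3] = 87
paddr = 87 * 16 + 8 = 1400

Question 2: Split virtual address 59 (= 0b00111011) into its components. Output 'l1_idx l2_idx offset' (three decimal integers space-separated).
Answer: 0 3 11

Derivation:
vaddr = 59 = 0b00111011
  top 2 bits -> l1_idx = 0
  next 2 bits -> l2_idx = 3
  bottom 4 bits -> offset = 11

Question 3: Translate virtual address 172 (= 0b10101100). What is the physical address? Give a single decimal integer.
vaddr = 172 = 0b10101100
Split: l1_idx=2, l2_idx=2, offset=12
L1[2] = 0
L2[0][2] = 25
paddr = 25 * 16 + 12 = 412

Answer: 412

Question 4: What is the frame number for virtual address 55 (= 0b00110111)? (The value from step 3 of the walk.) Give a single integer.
Answer: 87

Derivation:
vaddr = 55: l1_idx=0, l2_idx=3
L1[0] = 1; L2[1][3] = 87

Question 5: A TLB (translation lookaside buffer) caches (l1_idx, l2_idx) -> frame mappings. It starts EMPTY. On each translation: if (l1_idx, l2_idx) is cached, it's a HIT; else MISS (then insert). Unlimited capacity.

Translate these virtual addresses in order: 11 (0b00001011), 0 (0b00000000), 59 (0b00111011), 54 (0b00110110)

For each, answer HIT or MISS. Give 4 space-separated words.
Answer: MISS HIT MISS HIT

Derivation:
vaddr=11: (0,0) not in TLB -> MISS, insert
vaddr=0: (0,0) in TLB -> HIT
vaddr=59: (0,3) not in TLB -> MISS, insert
vaddr=54: (0,3) in TLB -> HIT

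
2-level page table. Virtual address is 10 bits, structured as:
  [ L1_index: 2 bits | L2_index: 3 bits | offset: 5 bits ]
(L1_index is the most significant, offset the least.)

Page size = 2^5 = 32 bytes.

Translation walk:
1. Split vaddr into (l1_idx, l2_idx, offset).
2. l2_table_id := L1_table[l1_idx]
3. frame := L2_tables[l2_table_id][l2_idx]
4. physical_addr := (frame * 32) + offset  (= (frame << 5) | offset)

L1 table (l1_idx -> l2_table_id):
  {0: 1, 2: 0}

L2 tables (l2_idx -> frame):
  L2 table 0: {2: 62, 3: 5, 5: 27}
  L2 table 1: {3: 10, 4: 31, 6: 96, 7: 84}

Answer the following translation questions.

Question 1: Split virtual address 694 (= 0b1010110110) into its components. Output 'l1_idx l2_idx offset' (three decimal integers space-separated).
Answer: 2 5 22

Derivation:
vaddr = 694 = 0b1010110110
  top 2 bits -> l1_idx = 2
  next 3 bits -> l2_idx = 5
  bottom 5 bits -> offset = 22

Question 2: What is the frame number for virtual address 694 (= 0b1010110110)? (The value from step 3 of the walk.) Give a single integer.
vaddr = 694: l1_idx=2, l2_idx=5
L1[2] = 0; L2[0][5] = 27

Answer: 27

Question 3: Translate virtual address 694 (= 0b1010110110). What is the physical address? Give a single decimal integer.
vaddr = 694 = 0b1010110110
Split: l1_idx=2, l2_idx=5, offset=22
L1[2] = 0
L2[0][5] = 27
paddr = 27 * 32 + 22 = 886

Answer: 886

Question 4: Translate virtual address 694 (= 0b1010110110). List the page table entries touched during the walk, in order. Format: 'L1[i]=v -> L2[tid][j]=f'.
vaddr = 694 = 0b1010110110
Split: l1_idx=2, l2_idx=5, offset=22

Answer: L1[2]=0 -> L2[0][5]=27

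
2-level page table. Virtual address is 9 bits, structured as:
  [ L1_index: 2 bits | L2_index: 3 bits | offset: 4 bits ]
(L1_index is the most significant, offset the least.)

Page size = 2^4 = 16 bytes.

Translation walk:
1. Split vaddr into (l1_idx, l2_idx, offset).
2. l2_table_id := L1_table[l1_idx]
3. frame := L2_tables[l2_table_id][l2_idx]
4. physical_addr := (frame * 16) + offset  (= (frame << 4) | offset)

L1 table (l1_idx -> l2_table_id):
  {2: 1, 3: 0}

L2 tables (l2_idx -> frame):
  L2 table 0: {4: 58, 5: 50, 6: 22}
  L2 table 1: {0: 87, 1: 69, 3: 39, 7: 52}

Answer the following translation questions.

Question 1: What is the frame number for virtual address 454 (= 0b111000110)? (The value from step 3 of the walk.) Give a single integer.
vaddr = 454: l1_idx=3, l2_idx=4
L1[3] = 0; L2[0][4] = 58

Answer: 58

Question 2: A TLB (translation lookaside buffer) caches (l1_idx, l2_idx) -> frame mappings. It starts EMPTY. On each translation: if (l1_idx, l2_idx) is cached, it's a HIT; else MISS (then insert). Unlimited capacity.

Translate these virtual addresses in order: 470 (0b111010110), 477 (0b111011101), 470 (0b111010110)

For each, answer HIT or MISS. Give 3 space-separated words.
Answer: MISS HIT HIT

Derivation:
vaddr=470: (3,5) not in TLB -> MISS, insert
vaddr=477: (3,5) in TLB -> HIT
vaddr=470: (3,5) in TLB -> HIT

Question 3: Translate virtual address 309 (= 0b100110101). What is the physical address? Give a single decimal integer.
Answer: 629

Derivation:
vaddr = 309 = 0b100110101
Split: l1_idx=2, l2_idx=3, offset=5
L1[2] = 1
L2[1][3] = 39
paddr = 39 * 16 + 5 = 629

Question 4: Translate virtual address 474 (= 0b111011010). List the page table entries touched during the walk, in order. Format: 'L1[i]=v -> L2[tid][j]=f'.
Answer: L1[3]=0 -> L2[0][5]=50

Derivation:
vaddr = 474 = 0b111011010
Split: l1_idx=3, l2_idx=5, offset=10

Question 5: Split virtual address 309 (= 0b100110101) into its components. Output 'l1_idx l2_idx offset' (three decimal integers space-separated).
Answer: 2 3 5

Derivation:
vaddr = 309 = 0b100110101
  top 2 bits -> l1_idx = 2
  next 3 bits -> l2_idx = 3
  bottom 4 bits -> offset = 5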